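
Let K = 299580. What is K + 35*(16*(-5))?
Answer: 296780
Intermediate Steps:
K + 35*(16*(-5)) = 299580 + 35*(16*(-5)) = 299580 + 35*(-80) = 299580 - 2800 = 296780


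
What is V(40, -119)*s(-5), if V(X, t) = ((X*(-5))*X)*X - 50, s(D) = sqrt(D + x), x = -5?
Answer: -320050*I*sqrt(10) ≈ -1.0121e+6*I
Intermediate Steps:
s(D) = sqrt(-5 + D) (s(D) = sqrt(D - 5) = sqrt(-5 + D))
V(X, t) = -50 - 5*X**3 (V(X, t) = ((-5*X)*X)*X - 50 = (-5*X**2)*X - 50 = -5*X**3 - 50 = -50 - 5*X**3)
V(40, -119)*s(-5) = (-50 - 5*40**3)*sqrt(-5 - 5) = (-50 - 5*64000)*sqrt(-10) = (-50 - 320000)*(I*sqrt(10)) = -320050*I*sqrt(10)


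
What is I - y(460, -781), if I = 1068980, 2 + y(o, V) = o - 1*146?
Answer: 1068668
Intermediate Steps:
y(o, V) = -148 + o (y(o, V) = -2 + (o - 1*146) = -2 + (o - 146) = -2 + (-146 + o) = -148 + o)
I - y(460, -781) = 1068980 - (-148 + 460) = 1068980 - 1*312 = 1068980 - 312 = 1068668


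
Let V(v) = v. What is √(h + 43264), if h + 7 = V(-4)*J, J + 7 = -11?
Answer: √43329 ≈ 208.16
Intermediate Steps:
J = -18 (J = -7 - 11 = -18)
h = 65 (h = -7 - 4*(-18) = -7 + 72 = 65)
√(h + 43264) = √(65 + 43264) = √43329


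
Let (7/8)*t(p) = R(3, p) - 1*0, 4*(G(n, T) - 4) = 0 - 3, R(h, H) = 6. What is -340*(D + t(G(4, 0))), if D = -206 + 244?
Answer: -106760/7 ≈ -15251.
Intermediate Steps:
G(n, T) = 13/4 (G(n, T) = 4 + (0 - 3)/4 = 4 + (1/4)*(-3) = 4 - 3/4 = 13/4)
t(p) = 48/7 (t(p) = 8*(6 - 1*0)/7 = 8*(6 + 0)/7 = (8/7)*6 = 48/7)
D = 38
-340*(D + t(G(4, 0))) = -340*(38 + 48/7) = -340*314/7 = -106760/7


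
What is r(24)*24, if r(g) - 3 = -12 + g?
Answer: 360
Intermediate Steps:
r(g) = -9 + g (r(g) = 3 + (-12 + g) = -9 + g)
r(24)*24 = (-9 + 24)*24 = 15*24 = 360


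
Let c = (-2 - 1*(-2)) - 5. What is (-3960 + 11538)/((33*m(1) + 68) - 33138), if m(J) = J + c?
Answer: -3789/16601 ≈ -0.22824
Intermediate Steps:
c = -5 (c = (-2 + 2) - 5 = 0 - 5 = -5)
m(J) = -5 + J (m(J) = J - 5 = -5 + J)
(-3960 + 11538)/((33*m(1) + 68) - 33138) = (-3960 + 11538)/((33*(-5 + 1) + 68) - 33138) = 7578/((33*(-4) + 68) - 33138) = 7578/((-132 + 68) - 33138) = 7578/(-64 - 33138) = 7578/(-33202) = 7578*(-1/33202) = -3789/16601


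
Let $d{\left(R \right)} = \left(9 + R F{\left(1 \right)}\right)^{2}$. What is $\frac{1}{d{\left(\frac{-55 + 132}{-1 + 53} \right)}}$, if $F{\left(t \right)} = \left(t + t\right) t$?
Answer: $\frac{676}{96721} \approx 0.0069892$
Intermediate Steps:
$F{\left(t \right)} = 2 t^{2}$ ($F{\left(t \right)} = 2 t t = 2 t^{2}$)
$d{\left(R \right)} = \left(9 + 2 R\right)^{2}$ ($d{\left(R \right)} = \left(9 + R 2 \cdot 1^{2}\right)^{2} = \left(9 + R 2 \cdot 1\right)^{2} = \left(9 + R 2\right)^{2} = \left(9 + 2 R\right)^{2}$)
$\frac{1}{d{\left(\frac{-55 + 132}{-1 + 53} \right)}} = \frac{1}{\left(9 + 2 \frac{-55 + 132}{-1 + 53}\right)^{2}} = \frac{1}{\left(9 + 2 \cdot \frac{77}{52}\right)^{2}} = \frac{1}{\left(9 + \frac{77}{26}\right)^{2}} = \frac{1}{\left(\frac{311}{26}\right)^{2}} = \frac{1}{\frac{96721}{676}} = \frac{676}{96721}$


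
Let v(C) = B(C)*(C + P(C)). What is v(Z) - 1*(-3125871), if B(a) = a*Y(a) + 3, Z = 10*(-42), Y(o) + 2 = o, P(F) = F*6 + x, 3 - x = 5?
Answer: -518323035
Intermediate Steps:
x = -2 (x = 3 - 1*5 = 3 - 5 = -2)
P(F) = -2 + 6*F (P(F) = F*6 - 2 = 6*F - 2 = -2 + 6*F)
Y(o) = -2 + o
Z = -420
B(a) = 3 + a*(-2 + a) (B(a) = a*(-2 + a) + 3 = 3 + a*(-2 + a))
v(C) = (-2 + 7*C)*(3 + C*(-2 + C)) (v(C) = (3 + C*(-2 + C))*(C + (-2 + 6*C)) = (3 + C*(-2 + C))*(-2 + 7*C) = (-2 + 7*C)*(3 + C*(-2 + C)))
v(Z) - 1*(-3125871) = (-2 + 7*(-420))*(3 - 420*(-2 - 420)) - 1*(-3125871) = (-2 - 2940)*(3 - 420*(-422)) + 3125871 = -2942*(3 + 177240) + 3125871 = -2942*177243 + 3125871 = -521448906 + 3125871 = -518323035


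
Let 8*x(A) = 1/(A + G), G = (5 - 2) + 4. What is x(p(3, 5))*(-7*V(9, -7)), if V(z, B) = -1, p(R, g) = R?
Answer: 7/80 ≈ 0.087500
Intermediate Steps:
G = 7 (G = 3 + 4 = 7)
x(A) = 1/(8*(7 + A)) (x(A) = 1/(8*(A + 7)) = 1/(8*(7 + A)))
x(p(3, 5))*(-7*V(9, -7)) = (1/(8*(7 + 3)))*(-7*(-1)) = ((⅛)/10)*7 = ((⅛)*(⅒))*7 = (1/80)*7 = 7/80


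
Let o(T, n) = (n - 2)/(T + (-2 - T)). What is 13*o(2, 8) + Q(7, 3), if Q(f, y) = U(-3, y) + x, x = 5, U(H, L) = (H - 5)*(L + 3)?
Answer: -82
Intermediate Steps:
U(H, L) = (-5 + H)*(3 + L)
o(T, n) = 1 - n/2 (o(T, n) = (-2 + n)/(-2) = (-2 + n)*(-½) = 1 - n/2)
Q(f, y) = -19 - 8*y (Q(f, y) = (-15 - 5*y + 3*(-3) - 3*y) + 5 = (-15 - 5*y - 9 - 3*y) + 5 = (-24 - 8*y) + 5 = -19 - 8*y)
13*o(2, 8) + Q(7, 3) = 13*(1 - ½*8) + (-19 - 8*3) = 13*(1 - 4) + (-19 - 24) = 13*(-3) - 43 = -39 - 43 = -82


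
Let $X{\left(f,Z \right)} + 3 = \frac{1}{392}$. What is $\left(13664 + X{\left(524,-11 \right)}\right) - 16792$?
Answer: $- \frac{1227351}{392} \approx -3131.0$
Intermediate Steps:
$X{\left(f,Z \right)} = - \frac{1175}{392}$ ($X{\left(f,Z \right)} = -3 + \frac{1}{392} = - \frac{1175}{392}$)
$\left(13664 + X{\left(524,-11 \right)}\right) - 16792 = \left(13664 - \frac{1175}{392}\right) - 16792 = \frac{5355113}{392} - 16792 = - \frac{1227351}{392}$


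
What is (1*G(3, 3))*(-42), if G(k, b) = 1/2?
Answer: -21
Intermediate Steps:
G(k, b) = 1/2
(1*G(3, 3))*(-42) = (1*(1/2))*(-42) = (1/2)*(-42) = -21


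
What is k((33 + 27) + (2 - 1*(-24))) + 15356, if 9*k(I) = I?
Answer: 138290/9 ≈ 15366.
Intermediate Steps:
k(I) = I/9
k((33 + 27) + (2 - 1*(-24))) + 15356 = ((33 + 27) + (2 - 1*(-24)))/9 + 15356 = (60 + (2 + 24))/9 + 15356 = (60 + 26)/9 + 15356 = (⅑)*86 + 15356 = 86/9 + 15356 = 138290/9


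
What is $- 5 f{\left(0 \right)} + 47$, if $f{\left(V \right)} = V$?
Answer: $47$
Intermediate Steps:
$- 5 f{\left(0 \right)} + 47 = \left(-5\right) 0 + 47 = 0 + 47 = 47$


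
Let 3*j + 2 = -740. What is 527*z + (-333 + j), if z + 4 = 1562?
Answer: 2461457/3 ≈ 8.2049e+5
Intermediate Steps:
j = -742/3 (j = -⅔ + (⅓)*(-740) = -⅔ - 740/3 = -742/3 ≈ -247.33)
z = 1558 (z = -4 + 1562 = 1558)
527*z + (-333 + j) = 527*1558 + (-333 - 742/3) = 821066 - 1741/3 = 2461457/3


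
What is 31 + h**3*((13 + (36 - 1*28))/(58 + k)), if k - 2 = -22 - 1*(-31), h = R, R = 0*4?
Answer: 31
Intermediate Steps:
R = 0
h = 0
k = 11 (k = 2 + (-22 - 1*(-31)) = 2 + (-22 + 31) = 2 + 9 = 11)
31 + h**3*((13 + (36 - 1*28))/(58 + k)) = 31 + 0**3*((13 + (36 - 1*28))/(58 + 11)) = 31 + 0*((13 + (36 - 28))/69) = 31 + 0*((13 + 8)*(1/69)) = 31 + 0*(21*(1/69)) = 31 + 0*(7/23) = 31 + 0 = 31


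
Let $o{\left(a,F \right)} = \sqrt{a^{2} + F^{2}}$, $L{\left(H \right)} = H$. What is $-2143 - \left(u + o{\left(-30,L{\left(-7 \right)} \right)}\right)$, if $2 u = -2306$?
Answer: $-990 - \sqrt{949} \approx -1020.8$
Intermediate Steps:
$u = -1153$ ($u = \frac{1}{2} \left(-2306\right) = -1153$)
$o{\left(a,F \right)} = \sqrt{F^{2} + a^{2}}$
$-2143 - \left(u + o{\left(-30,L{\left(-7 \right)} \right)}\right) = -2143 - \left(-1153 + \sqrt{\left(-7\right)^{2} + \left(-30\right)^{2}}\right) = -2143 - \left(-1153 + \sqrt{49 + 900}\right) = -2143 - \left(-1153 + \sqrt{949}\right) = -2143 + \left(1153 - \sqrt{949}\right) = -990 - \sqrt{949}$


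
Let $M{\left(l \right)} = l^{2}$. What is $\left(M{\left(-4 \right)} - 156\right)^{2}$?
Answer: $19600$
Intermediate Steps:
$\left(M{\left(-4 \right)} - 156\right)^{2} = \left(\left(-4\right)^{2} - 156\right)^{2} = \left(16 - 156\right)^{2} = \left(-140\right)^{2} = 19600$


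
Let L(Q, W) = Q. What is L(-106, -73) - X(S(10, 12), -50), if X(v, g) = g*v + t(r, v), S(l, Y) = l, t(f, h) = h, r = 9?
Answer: 384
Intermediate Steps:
X(v, g) = v + g*v (X(v, g) = g*v + v = v + g*v)
L(-106, -73) - X(S(10, 12), -50) = -106 - 10*(1 - 50) = -106 - 10*(-49) = -106 - 1*(-490) = -106 + 490 = 384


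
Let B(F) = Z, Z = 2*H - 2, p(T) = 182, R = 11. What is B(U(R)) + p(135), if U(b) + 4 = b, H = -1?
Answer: 178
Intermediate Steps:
U(b) = -4 + b
Z = -4 (Z = 2*(-1) - 2 = -2 - 2 = -4)
B(F) = -4
B(U(R)) + p(135) = -4 + 182 = 178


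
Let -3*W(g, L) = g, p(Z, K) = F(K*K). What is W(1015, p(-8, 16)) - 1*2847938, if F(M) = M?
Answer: -8544829/3 ≈ -2.8483e+6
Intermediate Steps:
p(Z, K) = K² (p(Z, K) = K*K = K²)
W(g, L) = -g/3
W(1015, p(-8, 16)) - 1*2847938 = -⅓*1015 - 1*2847938 = -1015/3 - 2847938 = -8544829/3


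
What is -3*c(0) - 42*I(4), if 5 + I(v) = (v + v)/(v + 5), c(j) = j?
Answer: 518/3 ≈ 172.67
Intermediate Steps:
I(v) = -5 + 2*v/(5 + v) (I(v) = -5 + (v + v)/(v + 5) = -5 + (2*v)/(5 + v) = -5 + 2*v/(5 + v))
-3*c(0) - 42*I(4) = -3*0 - 42*(-25 - 3*4)/(5 + 4) = 0 - 42*(-25 - 12)/9 = 0 - 14*(-37)/3 = 0 - 42*(-37/9) = 0 + 518/3 = 518/3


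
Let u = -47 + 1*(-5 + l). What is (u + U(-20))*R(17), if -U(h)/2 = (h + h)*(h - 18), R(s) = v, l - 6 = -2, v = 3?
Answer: -9264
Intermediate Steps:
l = 4 (l = 6 - 2 = 4)
R(s) = 3
U(h) = -4*h*(-18 + h) (U(h) = -2*(h + h)*(h - 18) = -2*2*h*(-18 + h) = -4*h*(-18 + h))
u = -48 (u = -47 + 1*(-5 + 4) = -47 + 1*(-1) = -47 - 1 = -48)
(u + U(-20))*R(17) = (-48 + 4*(-20)*(18 - 1*(-20)))*3 = (-48 + 4*(-20)*(18 + 20))*3 = (-48 + 4*(-20)*38)*3 = (-48 - 3040)*3 = -3088*3 = -9264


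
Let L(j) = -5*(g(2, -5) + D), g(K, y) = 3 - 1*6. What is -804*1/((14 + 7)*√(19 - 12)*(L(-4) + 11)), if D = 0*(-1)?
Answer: -134*√7/637 ≈ -0.55656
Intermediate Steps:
g(K, y) = -3 (g(K, y) = 3 - 6 = -3)
D = 0
L(j) = 15 (L(j) = -5*(-3 + 0) = -5*(-3) = 15)
-804*1/((14 + 7)*√(19 - 12)*(L(-4) + 11)) = -804*1/((14 + 7)*(15 + 11)*√(19 - 12)) = -804*√7/3822 = -134*√7/637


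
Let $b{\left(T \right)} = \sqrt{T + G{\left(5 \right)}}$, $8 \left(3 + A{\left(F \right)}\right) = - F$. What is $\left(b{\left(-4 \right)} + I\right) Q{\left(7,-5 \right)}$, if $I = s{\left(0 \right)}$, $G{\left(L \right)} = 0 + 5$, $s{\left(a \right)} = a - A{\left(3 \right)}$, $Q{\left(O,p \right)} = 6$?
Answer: $\frac{105}{4} \approx 26.25$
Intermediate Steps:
$A{\left(F \right)} = -3 - \frac{F}{8}$ ($A{\left(F \right)} = -3 + \frac{\left(-1\right) F}{8} = -3 - \frac{F}{8}$)
$s{\left(a \right)} = \frac{27}{8} + a$ ($s{\left(a \right)} = a - \left(-3 - \frac{3}{8}\right) = a - - \frac{27}{8} = a + \frac{27}{8} = \frac{27}{8} + a$)
$G{\left(L \right)} = 5$
$I = \frac{27}{8}$ ($I = \frac{27}{8} + 0 = \frac{27}{8} \approx 3.375$)
$b{\left(T \right)} = \sqrt{5 + T}$ ($b{\left(T \right)} = \sqrt{T + 5} = \sqrt{5 + T}$)
$\left(b{\left(-4 \right)} + I\right) Q{\left(7,-5 \right)} = \left(\sqrt{5 - 4} + \frac{27}{8}\right) 6 = \left(\sqrt{1} + \frac{27}{8}\right) 6 = \left(1 + \frac{27}{8}\right) 6 = \frac{35}{8} \cdot 6 = \frac{105}{4}$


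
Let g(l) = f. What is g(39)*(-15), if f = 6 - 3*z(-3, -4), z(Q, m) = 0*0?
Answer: -90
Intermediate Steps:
z(Q, m) = 0
f = 6 (f = 6 - 3*0 = 6 + 0 = 6)
g(l) = 6
g(39)*(-15) = 6*(-15) = -90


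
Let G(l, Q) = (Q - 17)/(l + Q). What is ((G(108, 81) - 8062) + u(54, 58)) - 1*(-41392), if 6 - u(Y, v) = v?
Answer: 6289606/189 ≈ 33278.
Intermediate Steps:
G(l, Q) = (-17 + Q)/(Q + l)
u(Y, v) = 6 - v
((G(108, 81) - 8062) + u(54, 58)) - 1*(-41392) = (((-17 + 81)/(81 + 108) - 8062) + (6 - 1*58)) - 1*(-41392) = ((64/189 - 8062) + (6 - 58)) + 41392 = (((1/189)*64 - 8062) - 52) + 41392 = ((64/189 - 8062) - 52) + 41392 = (-1523654/189 - 52) + 41392 = -1533482/189 + 41392 = 6289606/189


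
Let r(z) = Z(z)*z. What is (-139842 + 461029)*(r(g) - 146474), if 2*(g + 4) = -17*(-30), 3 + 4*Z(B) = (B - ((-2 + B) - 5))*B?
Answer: -23389158527/2 ≈ -1.1695e+10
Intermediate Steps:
Z(B) = -¾ + 7*B/4 (Z(B) = -¾ + ((B - ((-2 + B) - 5))*B)/4 = -¾ + ((B - (-7 + B))*B)/4 = -¾ + ((B + (7 - B))*B)/4 = -¾ + (7*B)/4 = -¾ + 7*B/4)
g = 251 (g = -4 + (-17*(-30))/2 = -4 + (½)*510 = -4 + 255 = 251)
r(z) = z*(-¾ + 7*z/4) (r(z) = (-¾ + 7*z/4)*z = z*(-¾ + 7*z/4))
(-139842 + 461029)*(r(g) - 146474) = (-139842 + 461029)*((¼)*251*(-3 + 7*251) - 146474) = 321187*((¼)*251*(-3 + 1757) - 146474) = 321187*((¼)*251*1754 - 146474) = 321187*(220127/2 - 146474) = 321187*(-72821/2) = -23389158527/2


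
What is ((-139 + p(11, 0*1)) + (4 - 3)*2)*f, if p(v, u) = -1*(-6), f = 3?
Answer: -393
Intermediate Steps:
p(v, u) = 6
((-139 + p(11, 0*1)) + (4 - 3)*2)*f = ((-139 + 6) + (4 - 3)*2)*3 = (-133 + 1*2)*3 = (-133 + 2)*3 = -131*3 = -393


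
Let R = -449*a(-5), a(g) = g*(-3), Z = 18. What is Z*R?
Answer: -121230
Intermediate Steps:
a(g) = -3*g
R = -6735 (R = -(-1347)*(-5) = -449*15 = -6735)
Z*R = 18*(-6735) = -121230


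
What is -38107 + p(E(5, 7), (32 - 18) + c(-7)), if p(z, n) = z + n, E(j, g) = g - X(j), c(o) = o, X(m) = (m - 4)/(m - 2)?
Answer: -114280/3 ≈ -38093.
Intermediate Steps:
X(m) = (-4 + m)/(-2 + m)
E(j, g) = g - (-4 + j)/(-2 + j)
p(z, n) = n + z
-38107 + p(E(5, 7), (32 - 18) + c(-7)) = -38107 + (((32 - 18) - 7) + (4 - 1*5 + 7*(-2 + 5))/(-2 + 5)) = -38107 + ((14 - 7) + (4 - 5 + 7*3)/3) = -38107 + (7 + (4 - 5 + 21)/3) = -38107 + (7 + (1/3)*20) = -38107 + (7 + 20/3) = -38107 + 41/3 = -114280/3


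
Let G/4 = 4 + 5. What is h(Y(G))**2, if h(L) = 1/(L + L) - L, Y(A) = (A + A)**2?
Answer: 2888816437739521/107495424 ≈ 2.6874e+7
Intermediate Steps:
G = 36 (G = 4*(4 + 5) = 4*9 = 36)
Y(A) = 4*A**2 (Y(A) = (2*A)**2 = 4*A**2)
h(L) = 1/(2*L) - L
h(Y(G))**2 = (1/(2*((4*36**2))) - 4*36**2)**2 = (1/(2*((4*1296))) - 4*1296)**2 = ((1/2)/5184 - 1*5184)**2 = ((1/2)*(1/5184) - 5184)**2 = (1/10368 - 5184)**2 = (-53747711/10368)**2 = 2888816437739521/107495424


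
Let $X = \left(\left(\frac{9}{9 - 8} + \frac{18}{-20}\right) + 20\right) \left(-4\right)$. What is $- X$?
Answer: $\frac{562}{5} \approx 112.4$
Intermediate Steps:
$X = - \frac{562}{5}$ ($X = \left(\left(\frac{9}{1} + 18 \left(- \frac{1}{20}\right)\right) + 20\right) \left(-4\right) = \left(\left(9 \cdot 1 - \frac{9}{10}\right) + 20\right) \left(-4\right) = \left(\left(9 - \frac{9}{10}\right) + 20\right) \left(-4\right) = \left(\frac{81}{10} + 20\right) \left(-4\right) = \frac{281}{10} \left(-4\right) = - \frac{562}{5} \approx -112.4$)
$- X = \left(-1\right) \left(- \frac{562}{5}\right) = \frac{562}{5}$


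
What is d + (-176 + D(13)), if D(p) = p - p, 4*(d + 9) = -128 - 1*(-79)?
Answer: -789/4 ≈ -197.25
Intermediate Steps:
d = -85/4 (d = -9 + (-128 - 1*(-79))/4 = -9 + (-128 + 79)/4 = -9 + (¼)*(-49) = -9 - 49/4 = -85/4 ≈ -21.250)
D(p) = 0
d + (-176 + D(13)) = -85/4 + (-176 + 0) = -85/4 - 176 = -789/4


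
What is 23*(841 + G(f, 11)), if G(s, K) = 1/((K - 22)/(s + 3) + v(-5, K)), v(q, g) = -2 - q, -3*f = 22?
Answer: 1392995/72 ≈ 19347.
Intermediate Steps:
f = -22/3 (f = -1/3*22 = -22/3 ≈ -7.3333)
G(s, K) = 1/(3 + (-22 + K)/(3 + s)) (G(s, K) = 1/((K - 22)/(s + 3) + (-2 - 1*(-5))) = 1/((-22 + K)/(3 + s) + (-2 + 5)) = 1/((-22 + K)/(3 + s) + 3) = 1/(3 + (-22 + K)/(3 + s)))
23*(841 + G(f, 11)) = 23*(841 + (3 - 22/3)/(-13 + 11 + 3*(-22/3))) = 23*(841 - 13/3/(-13 + 11 - 22)) = 23*(841 - 13/3/(-24)) = 23*(841 - 1/24*(-13/3)) = 23*(841 + 13/72) = 23*(60565/72) = 1392995/72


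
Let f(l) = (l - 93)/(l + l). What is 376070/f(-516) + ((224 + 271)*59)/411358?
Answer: 53216600581255/83505674 ≈ 6.3728e+5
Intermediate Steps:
f(l) = (-93 + l)/(2*l) (f(l) = (-93 + l)/((2*l)) = (-93 + l)*(1/(2*l)) = (-93 + l)/(2*l))
376070/f(-516) + ((224 + 271)*59)/411358 = 376070/(((½)*(-93 - 516)/(-516))) + ((224 + 271)*59)/411358 = 376070/(((½)*(-1/516)*(-609))) + (495*59)*(1/411358) = 376070/(203/344) + 29205*(1/411358) = 376070*(344/203) + 29205/411358 = 129368080/203 + 29205/411358 = 53216600581255/83505674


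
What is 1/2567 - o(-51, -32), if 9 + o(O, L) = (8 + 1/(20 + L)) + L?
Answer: 1019111/30804 ≈ 33.084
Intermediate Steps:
o(O, L) = -1 + L + 1/(20 + L) (o(O, L) = -9 + ((8 + 1/(20 + L)) + L) = -9 + (8 + L + 1/(20 + L)) = -1 + L + 1/(20 + L))
1/2567 - o(-51, -32) = 1/2567 - (-19 + (-32)² + 19*(-32))/(20 - 32) = 1/2567 - (-19 + 1024 - 608)/(-12) = 1/2567 - (-1)*397/12 = 1/2567 - 1*(-397/12) = 1/2567 + 397/12 = 1019111/30804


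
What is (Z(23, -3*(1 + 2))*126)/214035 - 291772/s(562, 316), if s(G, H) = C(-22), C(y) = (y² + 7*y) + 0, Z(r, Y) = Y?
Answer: -2081659808/2354385 ≈ -884.16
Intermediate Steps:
C(y) = y² + 7*y
s(G, H) = 330 (s(G, H) = -22*(7 - 22) = -22*(-15) = 330)
(Z(23, -3*(1 + 2))*126)/214035 - 291772/s(562, 316) = (-3*(1 + 2)*126)/214035 - 291772/330 = (-3*3*126)*(1/214035) - 291772*1/330 = -9*126*(1/214035) - 145886/165 = -1134*1/214035 - 145886/165 = -378/71345 - 145886/165 = -2081659808/2354385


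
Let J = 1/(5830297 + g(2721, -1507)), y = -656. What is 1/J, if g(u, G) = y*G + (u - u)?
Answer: 6818889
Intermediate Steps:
g(u, G) = -656*G (g(u, G) = -656*G + (u - u) = -656*G + 0 = -656*G)
J = 1/6818889 (J = 1/(5830297 - 656*(-1507)) = 1/(5830297 + 988592) = 1/6818889 ≈ 1.4665e-7)
1/J = 1/(1/6818889) = 6818889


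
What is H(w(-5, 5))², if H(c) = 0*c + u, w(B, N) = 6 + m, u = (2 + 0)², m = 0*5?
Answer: 16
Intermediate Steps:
m = 0
u = 4 (u = 2² = 4)
w(B, N) = 6 (w(B, N) = 6 + 0 = 6)
H(c) = 4 (H(c) = 0*c + 4 = 0 + 4 = 4)
H(w(-5, 5))² = 4² = 16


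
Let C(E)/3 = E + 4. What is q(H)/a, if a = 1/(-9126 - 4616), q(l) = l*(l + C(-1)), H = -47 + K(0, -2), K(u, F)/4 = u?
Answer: -24543212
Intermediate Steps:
C(E) = 12 + 3*E (C(E) = 3*(E + 4) = 3*(4 + E) = 12 + 3*E)
K(u, F) = 4*u
H = -47 (H = -47 + 4*0 = -47 + 0 = -47)
q(l) = l*(9 + l) (q(l) = l*(l + (12 + 3*(-1))) = l*(l + (12 - 3)) = l*(l + 9) = l*(9 + l))
a = -1/13742 (a = 1/(-13742) = -1/13742 ≈ -7.2770e-5)
q(H)/a = (-47*(9 - 47))/(-1/13742) = -47*(-38)*(-13742) = 1786*(-13742) = -24543212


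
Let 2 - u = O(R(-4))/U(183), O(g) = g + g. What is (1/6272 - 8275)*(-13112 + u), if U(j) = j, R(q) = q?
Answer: 62258174349239/573888 ≈ 1.0848e+8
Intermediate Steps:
O(g) = 2*g
u = 374/183 (u = 2 - 2*(-4)/183 = 2 - (-8)/183 = 2 - 1*(-8/183) = 2 + 8/183 = 374/183 ≈ 2.0437)
(1/6272 - 8275)*(-13112 + u) = (1/6272 - 8275)*(-13112 + 374/183) = (1/6272 - 8275)*(-2399122/183) = -51900799/6272*(-2399122/183) = 62258174349239/573888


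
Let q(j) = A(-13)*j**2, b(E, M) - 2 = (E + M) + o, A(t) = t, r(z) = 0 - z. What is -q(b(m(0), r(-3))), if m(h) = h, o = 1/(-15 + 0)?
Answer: 71188/225 ≈ 316.39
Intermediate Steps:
r(z) = -z
o = -1/15 (o = 1/(-15) = -1/15 ≈ -0.066667)
b(E, M) = 29/15 + E + M (b(E, M) = 2 + ((E + M) - 1/15) = 2 + (-1/15 + E + M) = 29/15 + E + M)
q(j) = -13*j**2
-q(b(m(0), r(-3))) = -(-13)*(29/15 + 0 - 1*(-3))**2 = -(-13)*(29/15 + 0 + 3)**2 = -(-13)*(74/15)**2 = -(-13)*5476/225 = -1*(-71188/225) = 71188/225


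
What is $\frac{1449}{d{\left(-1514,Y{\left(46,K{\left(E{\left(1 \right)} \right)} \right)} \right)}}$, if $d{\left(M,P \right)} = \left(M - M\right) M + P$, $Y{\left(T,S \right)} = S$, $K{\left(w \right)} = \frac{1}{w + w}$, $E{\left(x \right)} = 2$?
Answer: $5796$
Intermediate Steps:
$K{\left(w \right)} = \frac{1}{2 w}$
$d{\left(M,P \right)} = P$ ($d{\left(M,P \right)} = 0 M + P = 0 + P = P$)
$\frac{1449}{d{\left(-1514,Y{\left(46,K{\left(E{\left(1 \right)} \right)} \right)} \right)}} = \frac{1449}{\frac{1}{2} \cdot \frac{1}{2}} = 1449 \frac{1}{\frac{1}{4}} = 1449 \cdot 4 = 5796$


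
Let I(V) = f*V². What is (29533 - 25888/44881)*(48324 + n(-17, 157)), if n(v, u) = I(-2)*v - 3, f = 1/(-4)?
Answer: 64069345183530/44881 ≈ 1.4275e+9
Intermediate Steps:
f = -¼ ≈ -0.25000
I(V) = -V²/4
n(v, u) = -3 - v (n(v, u) = (-¼*(-2)²)*v - 3 = (-¼*4)*v - 3 = -v - 3 = -3 - v)
(29533 - 25888/44881)*(48324 + n(-17, 157)) = (29533 - 25888/44881)*(48324 + (-3 - 1*(-17))) = (29533 - 25888*1/44881)*(48324 + (-3 + 17)) = (29533 - 25888/44881)*(48324 + 14) = (1325444685/44881)*48338 = 64069345183530/44881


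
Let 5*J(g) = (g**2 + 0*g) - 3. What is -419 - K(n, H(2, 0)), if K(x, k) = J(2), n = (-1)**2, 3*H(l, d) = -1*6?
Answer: -2096/5 ≈ -419.20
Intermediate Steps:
H(l, d) = -2 (H(l, d) = (-1*6)/3 = (1/3)*(-6) = -2)
J(g) = -3/5 + g**2/5 (J(g) = ((g**2 + 0*g) - 3)/5 = ((g**2 + 0) - 3)/5 = (g**2 - 3)/5 = (-3 + g**2)/5 = -3/5 + g**2/5)
n = 1
K(x, k) = 1/5 (K(x, k) = -3/5 + (1/5)*2**2 = -3/5 + (1/5)*4 = -3/5 + 4/5 = 1/5)
-419 - K(n, H(2, 0)) = -419 - 1*1/5 = -419 - 1/5 = -2096/5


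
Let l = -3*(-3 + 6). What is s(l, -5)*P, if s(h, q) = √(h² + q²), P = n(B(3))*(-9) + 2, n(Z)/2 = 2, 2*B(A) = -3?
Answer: -34*√106 ≈ -350.05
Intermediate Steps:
B(A) = -3/2 (B(A) = (½)*(-3) = -3/2)
n(Z) = 4 (n(Z) = 2*2 = 4)
l = -9 (l = -3*3 = -9)
P = -34 (P = 4*(-9) + 2 = -36 + 2 = -34)
s(l, -5)*P = √((-9)² + (-5)²)*(-34) = √(81 + 25)*(-34) = √106*(-34) = -34*√106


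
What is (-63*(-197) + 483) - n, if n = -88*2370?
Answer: 221454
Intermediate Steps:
n = -208560
(-63*(-197) + 483) - n = (-63*(-197) + 483) - 1*(-208560) = (12411 + 483) + 208560 = 12894 + 208560 = 221454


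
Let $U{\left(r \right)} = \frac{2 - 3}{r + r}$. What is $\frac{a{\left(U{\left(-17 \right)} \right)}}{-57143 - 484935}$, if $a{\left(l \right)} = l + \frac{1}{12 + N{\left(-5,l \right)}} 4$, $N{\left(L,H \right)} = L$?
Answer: $- \frac{143}{129014564} \approx -1.1084 \cdot 10^{-6}$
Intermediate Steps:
$U{\left(r \right)} = - \frac{1}{2 r}$
$a{\left(l \right)} = \frac{4}{7} + l$ ($a{\left(l \right)} = l + \frac{1}{12 - 5} \cdot 4 = l + \frac{1}{7} \cdot 4 = l + \frac{4}{7} = \frac{4}{7} + l$)
$\frac{a{\left(U{\left(-17 \right)} \right)}}{-57143 - 484935} = \frac{\frac{4}{7} - \frac{1}{2 \left(-17\right)}}{-57143 - 484935} = \frac{\frac{4}{7} - - \frac{1}{34}}{-542078} = \left(\frac{4}{7} + \frac{1}{34}\right) \left(- \frac{1}{542078}\right) = \frac{143}{238} \left(- \frac{1}{542078}\right) = - \frac{143}{129014564}$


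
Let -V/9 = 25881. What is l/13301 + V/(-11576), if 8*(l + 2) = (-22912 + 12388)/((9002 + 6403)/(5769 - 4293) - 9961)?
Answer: 15167624960231105/753799019818552 ≈ 20.122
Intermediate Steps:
V = -232929 (V = -9*25881 = -232929)
l = -9144128/4895677 (l = -2 + ((-22912 + 12388)/((9002 + 6403)/(5769 - 4293) - 9961))/8 = -2 + (-10524/(15405/1476 - 9961))/8 = -2 + (-10524/(15405*(1/1476) - 9961))/8 = -2 + (-10524/(5135/492 - 9961))/8 = -2 + (-10524/(-4895677/492))/8 = -2 + (-10524*(-492/4895677))/8 = -2 + (⅛)*(5177808/4895677) = -2 + 647226/4895677 = -9144128/4895677 ≈ -1.8678)
l/13301 + V/(-11576) = -9144128/4895677/13301 - 232929/(-11576) = -9144128/4895677*1/13301 - 232929*(-1/11576) = -9144128/65117399777 + 232929/11576 = 15167624960231105/753799019818552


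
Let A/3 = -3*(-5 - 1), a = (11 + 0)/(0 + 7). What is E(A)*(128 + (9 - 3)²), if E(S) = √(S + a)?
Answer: 164*√2723/7 ≈ 1222.6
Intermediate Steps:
a = 11/7 ≈ 1.5714
A = 54 (A = 3*(-3*(-5 - 1)) = 3*(-3*(-6)) = 3*18 = 54)
E(S) = √(11/7 + S) (E(S) = √(S + 11/7) = √(11/7 + S))
E(A)*(128 + (9 - 3)²) = (√(77 + 49*54)/7)*(128 + (9 - 3)²) = (√(77 + 2646)/7)*(128 + 6²) = (√2723/7)*(128 + 36) = (√2723/7)*164 = 164*√2723/7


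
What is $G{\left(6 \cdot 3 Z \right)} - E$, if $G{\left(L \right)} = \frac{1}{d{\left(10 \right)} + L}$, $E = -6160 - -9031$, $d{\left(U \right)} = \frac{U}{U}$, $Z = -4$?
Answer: $- \frac{203842}{71} \approx -2871.0$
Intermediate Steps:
$d{\left(U \right)} = 1$
$E = 2871$ ($E = -6160 + 9031 = 2871$)
$G{\left(L \right)} = \frac{1}{1 + L}$
$G{\left(6 \cdot 3 Z \right)} - E = \frac{1}{1 + 6 \cdot 3 \left(-4\right)} - 2871 = \frac{1}{1 + 18 \left(-4\right)} - 2871 = \frac{1}{1 - 72} - 2871 = \frac{1}{-71} - 2871 = - \frac{1}{71} - 2871 = - \frac{203842}{71}$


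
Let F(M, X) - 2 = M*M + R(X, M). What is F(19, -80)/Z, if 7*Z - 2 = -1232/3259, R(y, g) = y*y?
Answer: 154284319/5286 ≈ 29187.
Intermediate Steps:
R(y, g) = y²
F(M, X) = 2 + M² + X² (F(M, X) = 2 + (M*M + X²) = 2 + (M² + X²) = 2 + M² + X²)
Z = 5286/22813 (Z = 2/7 + (-1232/3259)/7 = 2/7 + (-1232*1/3259)/7 = 2/7 + (⅐)*(-1232/3259) = 2/7 - 176/3259 = 5286/22813 ≈ 0.23171)
F(19, -80)/Z = (2 + 19² + (-80)²)/(5286/22813) = (2 + 361 + 6400)*(22813/5286) = 6763*(22813/5286) = 154284319/5286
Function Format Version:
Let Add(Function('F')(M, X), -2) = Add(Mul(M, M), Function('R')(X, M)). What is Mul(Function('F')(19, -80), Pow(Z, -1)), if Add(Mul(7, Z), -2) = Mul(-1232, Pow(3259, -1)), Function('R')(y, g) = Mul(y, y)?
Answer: Rational(154284319, 5286) ≈ 29187.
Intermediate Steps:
Function('R')(y, g) = Pow(y, 2)
Function('F')(M, X) = Add(2, Pow(M, 2), Pow(X, 2)) (Function('F')(M, X) = Add(2, Add(Mul(M, M), Pow(X, 2))) = Add(2, Add(Pow(M, 2), Pow(X, 2))) = Add(2, Pow(M, 2), Pow(X, 2)))
Z = Rational(5286, 22813) (Z = Add(Rational(2, 7), Mul(Rational(1, 7), Mul(-1232, Pow(3259, -1)))) = Add(Rational(2, 7), Mul(Rational(1, 7), Mul(-1232, Rational(1, 3259)))) = Add(Rational(2, 7), Mul(Rational(1, 7), Rational(-1232, 3259))) = Add(Rational(2, 7), Rational(-176, 3259)) = Rational(5286, 22813) ≈ 0.23171)
Mul(Function('F')(19, -80), Pow(Z, -1)) = Mul(Add(2, Pow(19, 2), Pow(-80, 2)), Pow(Rational(5286, 22813), -1)) = Mul(Add(2, 361, 6400), Rational(22813, 5286)) = Mul(6763, Rational(22813, 5286)) = Rational(154284319, 5286)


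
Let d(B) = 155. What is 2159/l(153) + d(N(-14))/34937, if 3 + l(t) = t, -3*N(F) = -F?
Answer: 2433943/169050 ≈ 14.398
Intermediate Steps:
N(F) = F/3 (N(F) = -(-1)*F/3 = F/3)
l(t) = -3 + t
2159/l(153) + d(N(-14))/34937 = 2159/(-3 + 153) + 155/34937 = 2159/150 + 155*(1/34937) = 2159*(1/150) + 5/1127 = 2159/150 + 5/1127 = 2433943/169050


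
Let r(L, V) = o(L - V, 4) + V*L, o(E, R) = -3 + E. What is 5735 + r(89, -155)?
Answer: -7819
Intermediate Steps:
r(L, V) = -3 + L - V + L*V (r(L, V) = (-3 + (L - V)) + V*L = (-3 + L - V) + L*V = -3 + L - V + L*V)
5735 + r(89, -155) = 5735 + (-3 + 89 - 1*(-155) + 89*(-155)) = 5735 + (-3 + 89 + 155 - 13795) = 5735 - 13554 = -7819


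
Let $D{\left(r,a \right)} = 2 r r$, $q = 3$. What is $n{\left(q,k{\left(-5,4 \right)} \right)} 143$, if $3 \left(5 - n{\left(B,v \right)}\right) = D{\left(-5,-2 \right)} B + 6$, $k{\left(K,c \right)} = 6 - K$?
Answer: $-6721$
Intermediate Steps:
$D{\left(r,a \right)} = 2 r^{2}$
$n{\left(B,v \right)} = 3 - \frac{50 B}{3}$ ($n{\left(B,v \right)} = 5 - \frac{2 \left(-5\right)^{2} B + 6}{3} = 5 - \frac{2 \cdot 25 B + 6}{3} = 5 - \frac{50 B + 6}{3} = 5 - \frac{6 + 50 B}{3} = 5 - \left(2 + \frac{50 B}{3}\right) = 3 - \frac{50 B}{3}$)
$n{\left(q,k{\left(-5,4 \right)} \right)} 143 = \left(3 - 50\right) 143 = \left(-47\right) 143 = -6721$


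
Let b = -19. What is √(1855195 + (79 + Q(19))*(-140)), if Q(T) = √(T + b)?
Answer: √1844135 ≈ 1358.0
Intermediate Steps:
Q(T) = √(-19 + T) (Q(T) = √(T - 19) = √(-19 + T))
√(1855195 + (79 + Q(19))*(-140)) = √(1855195 + (79 + √(-19 + 19))*(-140)) = √(1855195 + (79 + √0)*(-140)) = √(1855195 + (79 + 0)*(-140)) = √(1855195 + 79*(-140)) = √(1855195 - 11060) = √1844135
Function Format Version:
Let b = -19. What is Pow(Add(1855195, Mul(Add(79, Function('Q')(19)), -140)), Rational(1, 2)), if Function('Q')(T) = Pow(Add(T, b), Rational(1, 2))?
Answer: Pow(1844135, Rational(1, 2)) ≈ 1358.0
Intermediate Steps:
Function('Q')(T) = Pow(Add(-19, T), Rational(1, 2)) (Function('Q')(T) = Pow(Add(T, -19), Rational(1, 2)) = Pow(Add(-19, T), Rational(1, 2)))
Pow(Add(1855195, Mul(Add(79, Function('Q')(19)), -140)), Rational(1, 2)) = Pow(Add(1855195, Mul(Add(79, Pow(Add(-19, 19), Rational(1, 2))), -140)), Rational(1, 2)) = Pow(Add(1855195, Mul(Add(79, Pow(0, Rational(1, 2))), -140)), Rational(1, 2)) = Pow(Add(1855195, Mul(Add(79, 0), -140)), Rational(1, 2)) = Pow(Add(1855195, Mul(79, -140)), Rational(1, 2)) = Pow(Add(1855195, -11060), Rational(1, 2)) = Pow(1844135, Rational(1, 2))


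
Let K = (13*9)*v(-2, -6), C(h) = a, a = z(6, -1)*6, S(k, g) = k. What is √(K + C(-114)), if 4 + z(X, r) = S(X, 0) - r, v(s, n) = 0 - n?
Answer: 12*√5 ≈ 26.833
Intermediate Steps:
v(s, n) = -n
z(X, r) = -4 + X - r (z(X, r) = -4 + (X - r) = -4 + X - r)
a = 18 (a = (-4 + 6 - 1*(-1))*6 = (-4 + 6 + 1)*6 = 3*6 = 18)
C(h) = 18
K = 702 (K = (13*9)*(-1*(-6)) = 117*6 = 702)
√(K + C(-114)) = √(702 + 18) = √720 = 12*√5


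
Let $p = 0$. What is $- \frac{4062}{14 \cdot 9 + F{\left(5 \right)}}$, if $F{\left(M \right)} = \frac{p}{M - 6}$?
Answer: $- \frac{677}{21} \approx -32.238$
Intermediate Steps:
$F{\left(M \right)} = 0$ ($F{\left(M \right)} = \frac{0}{M - 6} = \frac{0}{-6 + M} = 0$)
$- \frac{4062}{14 \cdot 9 + F{\left(5 \right)}} = - \frac{4062}{14 \cdot 9 + 0} = - \frac{4062}{126 + 0} = - \frac{4062}{126} = \left(-4062\right) \frac{1}{126} = - \frac{677}{21}$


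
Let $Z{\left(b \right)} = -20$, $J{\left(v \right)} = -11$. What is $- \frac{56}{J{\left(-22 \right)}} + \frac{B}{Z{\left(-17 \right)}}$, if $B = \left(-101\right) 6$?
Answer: $\frac{3893}{110} \approx 35.391$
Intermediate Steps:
$B = -606$
$- \frac{56}{J{\left(-22 \right)}} + \frac{B}{Z{\left(-17 \right)}} = - \frac{56}{-11} - \frac{606}{-20} = \left(-56\right) \left(- \frac{1}{11}\right) - - \frac{303}{10} = \frac{56}{11} + \frac{303}{10} = \frac{3893}{110}$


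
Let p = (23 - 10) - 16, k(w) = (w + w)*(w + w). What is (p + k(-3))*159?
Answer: 5247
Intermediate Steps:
k(w) = 4*w² (k(w) = (2*w)*(2*w) = 4*w²)
p = -3 (p = 13 - 16 = -3)
(p + k(-3))*159 = (-3 + 4*(-3)²)*159 = (-3 + 4*9)*159 = (-3 + 36)*159 = 33*159 = 5247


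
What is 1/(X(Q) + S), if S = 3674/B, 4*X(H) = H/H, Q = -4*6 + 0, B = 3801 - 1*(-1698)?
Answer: 21996/20195 ≈ 1.0892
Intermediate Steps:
B = 5499 (B = 3801 + 1698 = 5499)
Q = -24 (Q = -24 + 0 = -24)
X(H) = ¼ (X(H) = (H/H)/4 = (¼)*1 = ¼)
S = 3674/5499 ≈ 0.66812
1/(X(Q) + S) = 1/(¼ + 3674/5499) = 1/(20195/21996) = 21996/20195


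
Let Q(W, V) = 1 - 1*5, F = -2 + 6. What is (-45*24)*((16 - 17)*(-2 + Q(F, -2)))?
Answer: -6480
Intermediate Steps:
F = 4
Q(W, V) = -4 (Q(W, V) = 1 - 5 = -4)
(-45*24)*((16 - 17)*(-2 + Q(F, -2))) = (-45*24)*((16 - 17)*(-2 - 4)) = -(-1080)*(-6) = -1080*6 = -6480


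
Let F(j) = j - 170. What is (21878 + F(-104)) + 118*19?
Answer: 23846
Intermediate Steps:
F(j) = -170 + j
(21878 + F(-104)) + 118*19 = (21878 + (-170 - 104)) + 118*19 = (21878 - 274) + 2242 = 21604 + 2242 = 23846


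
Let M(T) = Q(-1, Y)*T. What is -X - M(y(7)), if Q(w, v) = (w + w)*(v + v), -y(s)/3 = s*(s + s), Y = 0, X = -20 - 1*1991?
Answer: 2011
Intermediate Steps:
X = -2011 (X = -20 - 1991 = -2011)
y(s) = -6*s² (y(s) = -3*s*(s + s) = -3*s*2*s = -6*s²)
Q(w, v) = 4*v*w (Q(w, v) = (2*w)*(2*v) = 4*v*w)
M(T) = 0 (M(T) = (4*0*(-1))*T = 0*T = 0)
-X - M(y(7)) = -1*(-2011) - 1*0 = 2011 + 0 = 2011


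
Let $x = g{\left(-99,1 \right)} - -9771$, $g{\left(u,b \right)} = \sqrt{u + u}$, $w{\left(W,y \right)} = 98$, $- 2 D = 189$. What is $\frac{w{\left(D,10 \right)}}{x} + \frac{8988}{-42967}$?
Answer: $\frac{14 \left(- 1926 \sqrt{22} + 5972213 i\right)}{128901 \left(\sqrt{22} - 3257 i\right)} \approx -0.19915 - 1.4444 \cdot 10^{-5} i$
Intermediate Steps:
$D = - \frac{189}{2}$ ($D = \left(- \frac{1}{2}\right) 189 = - \frac{189}{2} \approx -94.5$)
$g{\left(u,b \right)} = \sqrt{2} \sqrt{u}$ ($g{\left(u,b \right)} = \sqrt{2 u} = \sqrt{2} \sqrt{u}$)
$x = 9771 + 3 i \sqrt{22}$ ($x = \sqrt{2} \sqrt{-99} - -9771 = \sqrt{2} \cdot 3 i \sqrt{11} + 9771 = 3 i \sqrt{22} + 9771 = 9771 + 3 i \sqrt{22} \approx 9771.0 + 14.071 i$)
$\frac{w{\left(D,10 \right)}}{x} + \frac{8988}{-42967} = \frac{98}{9771 + 3 i \sqrt{22}} + \frac{8988}{-42967} = \frac{98}{9771 + 3 i \sqrt{22}} + 8988 \left(- \frac{1}{42967}\right) = \frac{98}{9771 + 3 i \sqrt{22}} - \frac{8988}{42967} = - \frac{8988}{42967} + \frac{98}{9771 + 3 i \sqrt{22}}$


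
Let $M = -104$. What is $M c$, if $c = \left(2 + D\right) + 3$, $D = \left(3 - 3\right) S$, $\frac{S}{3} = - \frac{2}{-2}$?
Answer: $-520$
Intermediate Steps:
$S = 3$ ($S = 3 \left(- \frac{2}{-2}\right) = 3 \left(\left(-2\right) \left(- \frac{1}{2}\right)\right) = 3 \cdot 1 = 3$)
$D = 0$ ($D = \left(3 - 3\right) 3 = 0 \cdot 3 = 0$)
$c = 5$ ($c = \left(2 + 0\right) + 3 = 2 + 3 = 5$)
$M c = \left(-104\right) 5 = -520$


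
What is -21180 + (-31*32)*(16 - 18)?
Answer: -19196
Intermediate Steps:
-21180 + (-31*32)*(16 - 18) = -21180 - 992*(-2) = -21180 + 1984 = -19196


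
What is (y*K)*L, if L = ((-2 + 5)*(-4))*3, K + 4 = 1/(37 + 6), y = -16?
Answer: -98496/43 ≈ -2290.6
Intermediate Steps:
K = -171/43 (K = -4 + 1/(37 + 6) = -4 + 1/43 = -171/43 ≈ -3.9767)
L = -36 (L = (3*(-4))*3 = -12*3 = -36)
(y*K)*L = -16*(-171/43)*(-36) = (2736/43)*(-36) = -98496/43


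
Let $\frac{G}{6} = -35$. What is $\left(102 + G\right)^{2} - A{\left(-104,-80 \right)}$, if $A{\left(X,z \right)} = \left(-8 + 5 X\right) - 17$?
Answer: $12209$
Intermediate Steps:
$G = -210$ ($G = 6 \left(-35\right) = -210$)
$A{\left(X,z \right)} = -25 + 5 X$
$\left(102 + G\right)^{2} - A{\left(-104,-80 \right)} = \left(102 - 210\right)^{2} - \left(-25 + 5 \left(-104\right)\right) = \left(-108\right)^{2} - \left(-25 - 520\right) = 11664 - -545 = 11664 + 545 = 12209$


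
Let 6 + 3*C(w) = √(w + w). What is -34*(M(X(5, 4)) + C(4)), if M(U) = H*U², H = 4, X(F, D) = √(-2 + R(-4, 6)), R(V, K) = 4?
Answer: -204 - 68*√2/3 ≈ -236.06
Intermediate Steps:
C(w) = -2 + √2*√w/3 (C(w) = -2 + √(w + w)/3 = -2 + √(2*w)/3 = -2 + (√2*√w)/3 = -2 + √2*√w/3)
X(F, D) = √2 (X(F, D) = √(-2 + 4) = √2)
M(U) = 4*U²
-34*(M(X(5, 4)) + C(4)) = -34*(4*(√2)² + (-2 + √2*√4/3)) = -34*(4*2 + (-2 + (⅓)*√2*2)) = -34*(8 + (-2 + 2*√2/3)) = -34*(6 + 2*√2/3) = -204 - 68*√2/3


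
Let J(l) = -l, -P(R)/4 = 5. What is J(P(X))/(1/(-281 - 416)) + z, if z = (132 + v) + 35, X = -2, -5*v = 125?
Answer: -13798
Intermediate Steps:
v = -25 (v = -⅕*125 = -25)
P(R) = -20 (P(R) = -4*5 = -20)
z = 142 (z = (132 - 25) + 35 = 107 + 35 = 142)
J(P(X))/(1/(-281 - 416)) + z = (-1*(-20))/(1/(-281 - 416)) + 142 = 20/(1/(-697)) + 142 = 20/(-1/697) + 142 = 20*(-697) + 142 = -13940 + 142 = -13798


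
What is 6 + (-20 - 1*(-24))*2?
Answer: 14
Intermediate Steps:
6 + (-20 - 1*(-24))*2 = 6 + (-20 + 24)*2 = 6 + 4*2 = 6 + 8 = 14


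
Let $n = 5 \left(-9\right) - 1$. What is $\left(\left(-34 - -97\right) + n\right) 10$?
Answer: $170$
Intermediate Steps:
$n = -46$ ($n = -45 - 1 = -46$)
$\left(\left(-34 - -97\right) + n\right) 10 = \left(\left(-34 - -97\right) - 46\right) 10 = \left(\left(-34 + 97\right) - 46\right) 10 = \left(63 - 46\right) 10 = 17 \cdot 10 = 170$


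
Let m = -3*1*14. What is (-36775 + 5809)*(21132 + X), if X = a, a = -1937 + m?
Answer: -593091798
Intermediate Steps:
m = -42 (m = -3*14 = -42)
a = -1979 (a = -1937 - 42 = -1979)
X = -1979
(-36775 + 5809)*(21132 + X) = (-36775 + 5809)*(21132 - 1979) = -30966*19153 = -593091798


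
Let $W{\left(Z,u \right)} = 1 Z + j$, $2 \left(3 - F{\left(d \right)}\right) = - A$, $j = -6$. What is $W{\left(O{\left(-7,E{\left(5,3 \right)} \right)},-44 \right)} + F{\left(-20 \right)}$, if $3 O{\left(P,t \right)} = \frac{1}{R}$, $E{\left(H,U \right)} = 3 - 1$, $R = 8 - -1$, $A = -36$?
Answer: $- \frac{566}{27} \approx -20.963$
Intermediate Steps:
$R = 9$ ($R = 8 + 1 = 9$)
$E{\left(H,U \right)} = 2$
$O{\left(P,t \right)} = \frac{1}{27}$ ($O{\left(P,t \right)} = \frac{1}{3 \cdot 9} = \frac{1}{3} \cdot \frac{1}{9} = \frac{1}{27}$)
$F{\left(d \right)} = -15$ ($F{\left(d \right)} = 3 - \frac{\left(-1\right) \left(-36\right)}{2} = 3 - 18 = -15$)
$W{\left(Z,u \right)} = -6 + Z$ ($W{\left(Z,u \right)} = 1 Z - 6 = Z - 6 = -6 + Z$)
$W{\left(O{\left(-7,E{\left(5,3 \right)} \right)},-44 \right)} + F{\left(-20 \right)} = \left(-6 + \frac{1}{27}\right) - 15 = - \frac{161}{27} - 15 = - \frac{566}{27}$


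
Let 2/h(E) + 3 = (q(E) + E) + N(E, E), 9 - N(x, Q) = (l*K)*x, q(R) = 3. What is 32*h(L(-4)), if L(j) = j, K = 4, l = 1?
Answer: 64/21 ≈ 3.0476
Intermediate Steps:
N(x, Q) = 9 - 4*x (N(x, Q) = 9 - 1*4*x = 9 - 4*x)
h(E) = 2/(9 - 3*E) (h(E) = 2/(-3 + ((3 + E) + (9 - 4*E))) = 2/(-3 + (12 - 3*E)) = 2/(9 - 3*E))
32*h(L(-4)) = 32*(-2/(-9 + 3*(-4))) = 32*(-2/(-9 - 12)) = 32*(-2/(-21)) = 32*(-2*(-1/21)) = 32*(2/21) = 64/21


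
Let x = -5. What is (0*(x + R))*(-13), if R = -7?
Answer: 0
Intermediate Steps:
(0*(x + R))*(-13) = (0*(-5 - 7))*(-13) = (0*(-12))*(-13) = 0*(-13) = 0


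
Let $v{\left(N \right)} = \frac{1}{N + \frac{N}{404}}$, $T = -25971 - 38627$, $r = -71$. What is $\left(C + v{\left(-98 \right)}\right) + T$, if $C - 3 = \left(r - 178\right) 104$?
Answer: $- \frac{1795794097}{19845} \approx -90491.0$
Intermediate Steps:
$T = -64598$ ($T = -25971 - 38627 = -64598$)
$C = -25893$ ($C = 3 + \left(-71 - 178\right) 104 = 3 - 25896 = -25893$)
$v{\left(N \right)} = \frac{404}{405 N}$ ($v{\left(N \right)} = \frac{1}{N + N \frac{1}{404}} = \frac{1}{N + \frac{N}{404}} = \frac{1}{\frac{405}{404} N} = \frac{404}{405 N}$)
$\left(C + v{\left(-98 \right)}\right) + T = \left(-25893 + \frac{404}{405 \left(-98\right)}\right) - 64598 = \left(-25893 + \frac{404}{405} \left(- \frac{1}{98}\right)\right) - 64598 = \left(-25893 - \frac{202}{19845}\right) - 64598 = - \frac{513846787}{19845} - 64598 = - \frac{1795794097}{19845}$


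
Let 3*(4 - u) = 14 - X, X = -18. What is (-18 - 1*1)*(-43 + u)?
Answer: 2831/3 ≈ 943.67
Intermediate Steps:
u = -20/3 (u = 4 - (14 - 1*(-18))/3 = 4 - (14 + 18)/3 = 4 - ⅓*32 = 4 - 32/3 = -20/3 ≈ -6.6667)
(-18 - 1*1)*(-43 + u) = (-18 - 1*1)*(-43 - 20/3) = (-18 - 1)*(-149/3) = -19*(-149/3) = 2831/3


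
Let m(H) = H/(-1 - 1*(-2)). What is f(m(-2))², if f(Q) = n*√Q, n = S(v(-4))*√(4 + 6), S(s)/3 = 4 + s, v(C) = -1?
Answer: -1620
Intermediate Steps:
m(H) = H (m(H) = H/(-1 + 2) = H/1 = H*1 = H)
S(s) = 12 + 3*s (S(s) = 3*(4 + s) = 12 + 3*s)
n = 9*√10 (n = (12 + 3*(-1))*√(4 + 6) = (12 - 3)*√10 = 9*√10 ≈ 28.461)
f(Q) = 9*√10*√Q (f(Q) = (9*√10)*√Q = 9*√10*√Q)
f(m(-2))² = (9*√10*√(-2))² = (9*√10*(I*√2))² = (18*I*√5)² = -1620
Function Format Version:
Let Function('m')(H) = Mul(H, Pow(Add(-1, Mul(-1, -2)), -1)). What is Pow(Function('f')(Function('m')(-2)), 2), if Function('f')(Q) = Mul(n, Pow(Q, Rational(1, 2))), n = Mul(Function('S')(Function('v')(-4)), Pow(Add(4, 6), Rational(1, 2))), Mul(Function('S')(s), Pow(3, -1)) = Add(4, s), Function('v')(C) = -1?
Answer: -1620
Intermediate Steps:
Function('m')(H) = H (Function('m')(H) = Mul(H, Pow(Add(-1, 2), -1)) = Mul(H, Pow(1, -1)) = Mul(H, 1) = H)
Function('S')(s) = Add(12, Mul(3, s)) (Function('S')(s) = Mul(3, Add(4, s)) = Add(12, Mul(3, s)))
n = Mul(9, Pow(10, Rational(1, 2))) (n = Mul(Add(12, Mul(3, -1)), Pow(Add(4, 6), Rational(1, 2))) = Mul(Add(12, -3), Pow(10, Rational(1, 2))) = Mul(9, Pow(10, Rational(1, 2))) ≈ 28.461)
Function('f')(Q) = Mul(9, Pow(10, Rational(1, 2)), Pow(Q, Rational(1, 2))) (Function('f')(Q) = Mul(Mul(9, Pow(10, Rational(1, 2))), Pow(Q, Rational(1, 2))) = Mul(9, Pow(10, Rational(1, 2)), Pow(Q, Rational(1, 2))))
Pow(Function('f')(Function('m')(-2)), 2) = Pow(Mul(9, Pow(10, Rational(1, 2)), Pow(-2, Rational(1, 2))), 2) = Pow(Mul(9, Pow(10, Rational(1, 2)), Mul(I, Pow(2, Rational(1, 2)))), 2) = Pow(Mul(18, I, Pow(5, Rational(1, 2))), 2) = -1620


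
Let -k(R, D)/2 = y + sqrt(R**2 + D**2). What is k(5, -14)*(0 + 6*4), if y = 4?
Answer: -192 - 48*sqrt(221) ≈ -905.57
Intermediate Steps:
k(R, D) = -8 - 2*sqrt(D**2 + R**2) (k(R, D) = -2*(4 + sqrt(R**2 + D**2)) = -2*(4 + sqrt(D**2 + R**2)) = -8 - 2*sqrt(D**2 + R**2))
k(5, -14)*(0 + 6*4) = (-8 - 2*sqrt((-14)**2 + 5**2))*(0 + 6*4) = (-8 - 2*sqrt(196 + 25))*(0 + 24) = (-8 - 2*sqrt(221))*24 = -192 - 48*sqrt(221)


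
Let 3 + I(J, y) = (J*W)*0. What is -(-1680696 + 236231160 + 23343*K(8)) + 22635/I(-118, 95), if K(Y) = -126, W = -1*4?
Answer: -231616791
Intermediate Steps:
W = -4
I(J, y) = -3 (I(J, y) = -3 + (J*(-4))*0 = -3 - 4*J*0 = -3 + 0 = -3)
-(-1680696 + 236231160 + 23343*K(8)) + 22635/I(-118, 95) = -(-4621914 + 236231160) + 22635/(-3) = -23343/(1/((-72 + 10120) - 126)) + 22635*(-⅓) = -23343/(1/(10048 - 126)) - 7545 = -23343/(1/9922) - 7545 = -23343/1/9922 - 7545 = -23343*9922 - 7545 = -231609246 - 7545 = -231616791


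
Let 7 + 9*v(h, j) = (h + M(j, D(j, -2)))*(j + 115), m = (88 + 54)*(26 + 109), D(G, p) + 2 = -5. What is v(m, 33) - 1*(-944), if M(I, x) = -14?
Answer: 315953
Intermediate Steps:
D(G, p) = -7 (D(G, p) = -2 - 5 = -7)
m = 19170 (m = 142*135 = 19170)
v(h, j) = -7/9 + (-14 + h)*(115 + j)/9 (v(h, j) = -7/9 + ((h - 14)*(j + 115))/9 = -7/9 + ((-14 + h)*(115 + j))/9 = -7/9 + (-14 + h)*(115 + j)/9)
v(m, 33) - 1*(-944) = (-539/3 - 14/9*33 + (115/9)*19170 + (1/9)*19170*33) - 1*(-944) = (-539/3 - 154/3 + 244950 + 70290) + 944 = 315009 + 944 = 315953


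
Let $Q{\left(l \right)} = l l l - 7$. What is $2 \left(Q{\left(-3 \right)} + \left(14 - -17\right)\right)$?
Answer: $-6$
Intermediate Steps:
$Q{\left(l \right)} = -7 + l^{3}$ ($Q{\left(l \right)} = l^{2} l - 7 = l^{3} - 7 = -7 + l^{3}$)
$2 \left(Q{\left(-3 \right)} + \left(14 - -17\right)\right) = 2 \left(\left(-7 + \left(-3\right)^{3}\right) + \left(14 - -17\right)\right) = 2 \left(\left(-7 - 27\right) + \left(14 + 17\right)\right) = 2 \left(-34 + 31\right) = 2 \left(-3\right) = -6$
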